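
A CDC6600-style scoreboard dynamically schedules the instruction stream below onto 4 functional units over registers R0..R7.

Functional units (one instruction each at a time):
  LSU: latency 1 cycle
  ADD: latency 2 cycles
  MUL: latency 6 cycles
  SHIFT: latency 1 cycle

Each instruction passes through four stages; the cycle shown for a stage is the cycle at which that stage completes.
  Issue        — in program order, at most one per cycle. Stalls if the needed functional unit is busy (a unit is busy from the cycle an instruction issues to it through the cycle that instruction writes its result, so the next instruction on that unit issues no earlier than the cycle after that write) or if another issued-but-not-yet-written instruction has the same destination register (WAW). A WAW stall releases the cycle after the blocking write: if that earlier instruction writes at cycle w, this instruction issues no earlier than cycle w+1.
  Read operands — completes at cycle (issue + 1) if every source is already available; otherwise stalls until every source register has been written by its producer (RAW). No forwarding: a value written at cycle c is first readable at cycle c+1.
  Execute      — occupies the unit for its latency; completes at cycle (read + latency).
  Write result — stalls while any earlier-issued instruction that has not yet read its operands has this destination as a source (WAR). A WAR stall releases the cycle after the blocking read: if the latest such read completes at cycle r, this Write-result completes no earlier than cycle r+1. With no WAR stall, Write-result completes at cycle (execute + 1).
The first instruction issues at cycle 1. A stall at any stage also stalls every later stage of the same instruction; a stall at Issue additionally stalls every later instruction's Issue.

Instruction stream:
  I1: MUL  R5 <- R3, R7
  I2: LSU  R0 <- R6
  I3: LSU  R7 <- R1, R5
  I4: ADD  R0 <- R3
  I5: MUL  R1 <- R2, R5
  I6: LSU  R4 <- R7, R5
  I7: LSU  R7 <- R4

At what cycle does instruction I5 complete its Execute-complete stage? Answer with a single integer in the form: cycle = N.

cycle 1: I1→MUL
cycle 2: I1 RO, I2→LSU
cycle 3: I2 RO
cycle 4: I2 EX
cycle 5: I2 WR R0
cycle 6: I3→LSU
cycle 7: I4→ADD
cycle 8: I1 EX, I4 RO
cycle 9: I1 WR R5
cycle 10: I3 RO, I4 EX, I5→MUL
cycle 11: I3 EX, I4 WR R0, I5 RO
cycle 12: I3 WR R7
cycle 13: I6→LSU
cycle 14: I6 RO
cycle 15: I6 EX
cycle 16: I6 WR R4
cycle 17: I5 EX, I7→LSU
cycle 18: I5 WR R1, I7 RO
cycle 19: I7 EX
cycle 20: I7 WR R7

cycle = 17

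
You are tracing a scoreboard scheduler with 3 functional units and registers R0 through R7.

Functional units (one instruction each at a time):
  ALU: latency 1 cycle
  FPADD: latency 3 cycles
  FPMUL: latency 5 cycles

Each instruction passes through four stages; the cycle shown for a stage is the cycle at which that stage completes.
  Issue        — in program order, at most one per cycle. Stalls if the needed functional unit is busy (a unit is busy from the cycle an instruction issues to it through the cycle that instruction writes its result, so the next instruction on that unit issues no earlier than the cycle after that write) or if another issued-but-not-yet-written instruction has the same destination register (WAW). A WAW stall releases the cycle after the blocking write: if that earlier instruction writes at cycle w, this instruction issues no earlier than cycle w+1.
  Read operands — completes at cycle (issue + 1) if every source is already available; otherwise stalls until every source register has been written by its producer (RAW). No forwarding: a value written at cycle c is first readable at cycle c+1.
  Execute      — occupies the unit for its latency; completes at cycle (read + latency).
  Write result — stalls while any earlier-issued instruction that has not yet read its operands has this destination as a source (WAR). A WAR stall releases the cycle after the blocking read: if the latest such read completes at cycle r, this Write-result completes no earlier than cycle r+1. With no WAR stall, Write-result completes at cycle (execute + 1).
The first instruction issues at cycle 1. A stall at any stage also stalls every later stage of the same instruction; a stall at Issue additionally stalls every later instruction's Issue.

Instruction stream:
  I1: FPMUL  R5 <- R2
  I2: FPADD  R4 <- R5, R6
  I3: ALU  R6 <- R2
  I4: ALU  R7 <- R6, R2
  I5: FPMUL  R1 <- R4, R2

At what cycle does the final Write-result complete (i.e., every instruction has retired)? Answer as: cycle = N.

c1: I1→FPMUL
c2: I1 RO; I2→FPADD
c3: I3→ALU
c4: I3 RO
c5: I3 EX
c7: I1 EX
c8: I1 WR R5
c9: I2 RO
c10: I3 WR R6
c11: I4→ALU
c12: I2 EX; I4 RO; I5→FPMUL
c13: I2 WR R4; I4 EX
c14: I4 WR R7; I5 RO
c19: I5 EX
c20: I5 WR R1

cycle = 20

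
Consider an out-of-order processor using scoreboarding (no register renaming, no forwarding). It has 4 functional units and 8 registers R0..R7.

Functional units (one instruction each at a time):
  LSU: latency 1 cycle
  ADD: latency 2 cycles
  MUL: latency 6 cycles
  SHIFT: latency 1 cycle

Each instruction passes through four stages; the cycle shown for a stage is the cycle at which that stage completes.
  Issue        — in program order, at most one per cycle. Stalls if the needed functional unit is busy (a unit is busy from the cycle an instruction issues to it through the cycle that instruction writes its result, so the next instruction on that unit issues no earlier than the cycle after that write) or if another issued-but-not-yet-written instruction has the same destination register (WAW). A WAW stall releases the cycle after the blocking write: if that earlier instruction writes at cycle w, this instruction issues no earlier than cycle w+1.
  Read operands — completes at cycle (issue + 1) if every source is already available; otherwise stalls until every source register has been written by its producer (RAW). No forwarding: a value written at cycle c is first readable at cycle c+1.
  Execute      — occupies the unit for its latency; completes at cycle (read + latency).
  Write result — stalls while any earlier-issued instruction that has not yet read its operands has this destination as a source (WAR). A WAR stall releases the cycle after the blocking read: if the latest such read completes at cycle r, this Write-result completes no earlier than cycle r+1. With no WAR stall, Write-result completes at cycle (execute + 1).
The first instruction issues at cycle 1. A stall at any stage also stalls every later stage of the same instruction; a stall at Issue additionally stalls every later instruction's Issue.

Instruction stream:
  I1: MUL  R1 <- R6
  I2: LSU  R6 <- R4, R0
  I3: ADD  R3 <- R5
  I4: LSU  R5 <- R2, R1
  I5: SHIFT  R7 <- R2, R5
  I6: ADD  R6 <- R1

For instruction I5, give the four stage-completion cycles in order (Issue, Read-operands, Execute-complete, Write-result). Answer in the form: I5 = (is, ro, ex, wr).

cycle 1: issue I1 (MUL)
cycle 2: I1 read-ops; issue I2 (LSU)
cycle 3: I2 read-ops; issue I3 (ADD)
cycle 4: I2 finished on LSU; I3 read-ops
cycle 5: I2→R6
cycle 6: I3 finished on ADD; issue I4 (LSU)
cycle 7: I3→R3; issue I5 (SHIFT)
cycle 8: I1 finished on MUL; issue I6 (ADD)
cycle 9: I1→R1
cycle 10: I4 read-ops; I6 read-ops
cycle 11: I4 finished on LSU
cycle 12: I4→R5; I6 finished on ADD
cycle 13: I5 read-ops; I6→R6
cycle 14: I5 finished on SHIFT
cycle 15: I5→R7

I5 = (7, 13, 14, 15)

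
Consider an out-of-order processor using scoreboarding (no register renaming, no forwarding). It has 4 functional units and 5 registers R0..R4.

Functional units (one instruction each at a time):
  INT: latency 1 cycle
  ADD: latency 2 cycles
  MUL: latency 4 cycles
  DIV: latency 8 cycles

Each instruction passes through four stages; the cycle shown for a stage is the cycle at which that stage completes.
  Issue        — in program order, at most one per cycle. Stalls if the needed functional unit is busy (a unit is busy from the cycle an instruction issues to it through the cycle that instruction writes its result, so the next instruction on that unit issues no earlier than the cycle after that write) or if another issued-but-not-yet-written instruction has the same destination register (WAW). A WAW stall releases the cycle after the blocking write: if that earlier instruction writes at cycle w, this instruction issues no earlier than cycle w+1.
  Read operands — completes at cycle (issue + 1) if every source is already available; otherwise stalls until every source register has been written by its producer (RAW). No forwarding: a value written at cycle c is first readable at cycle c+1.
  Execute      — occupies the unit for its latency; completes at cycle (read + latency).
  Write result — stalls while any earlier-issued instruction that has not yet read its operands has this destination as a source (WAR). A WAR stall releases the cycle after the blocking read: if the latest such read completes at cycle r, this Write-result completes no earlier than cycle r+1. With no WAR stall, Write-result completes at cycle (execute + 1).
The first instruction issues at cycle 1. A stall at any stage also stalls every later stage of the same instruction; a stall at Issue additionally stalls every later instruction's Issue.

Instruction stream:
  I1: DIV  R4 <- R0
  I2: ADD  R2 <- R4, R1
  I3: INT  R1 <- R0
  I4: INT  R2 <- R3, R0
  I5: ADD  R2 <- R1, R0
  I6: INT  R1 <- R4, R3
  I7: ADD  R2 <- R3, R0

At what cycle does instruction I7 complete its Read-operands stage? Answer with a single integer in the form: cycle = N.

[I1] 1/2/10/11
[I2] 2/12/14/15  (RAW R4: wait I1 write@11)
[I3] 3/4/5/13  (WAR R1: wait I2 read@12)
[I4] 16/17/18/19  (WAW R2: wait I2 write@15)
[I5] 20/21/23/24  (WAW R2: wait I4 write@19)
[I6] 21/22/23/24
[I7] 25/26/28/29  (struct: ADD busy until I5 writes@24)

cycle = 26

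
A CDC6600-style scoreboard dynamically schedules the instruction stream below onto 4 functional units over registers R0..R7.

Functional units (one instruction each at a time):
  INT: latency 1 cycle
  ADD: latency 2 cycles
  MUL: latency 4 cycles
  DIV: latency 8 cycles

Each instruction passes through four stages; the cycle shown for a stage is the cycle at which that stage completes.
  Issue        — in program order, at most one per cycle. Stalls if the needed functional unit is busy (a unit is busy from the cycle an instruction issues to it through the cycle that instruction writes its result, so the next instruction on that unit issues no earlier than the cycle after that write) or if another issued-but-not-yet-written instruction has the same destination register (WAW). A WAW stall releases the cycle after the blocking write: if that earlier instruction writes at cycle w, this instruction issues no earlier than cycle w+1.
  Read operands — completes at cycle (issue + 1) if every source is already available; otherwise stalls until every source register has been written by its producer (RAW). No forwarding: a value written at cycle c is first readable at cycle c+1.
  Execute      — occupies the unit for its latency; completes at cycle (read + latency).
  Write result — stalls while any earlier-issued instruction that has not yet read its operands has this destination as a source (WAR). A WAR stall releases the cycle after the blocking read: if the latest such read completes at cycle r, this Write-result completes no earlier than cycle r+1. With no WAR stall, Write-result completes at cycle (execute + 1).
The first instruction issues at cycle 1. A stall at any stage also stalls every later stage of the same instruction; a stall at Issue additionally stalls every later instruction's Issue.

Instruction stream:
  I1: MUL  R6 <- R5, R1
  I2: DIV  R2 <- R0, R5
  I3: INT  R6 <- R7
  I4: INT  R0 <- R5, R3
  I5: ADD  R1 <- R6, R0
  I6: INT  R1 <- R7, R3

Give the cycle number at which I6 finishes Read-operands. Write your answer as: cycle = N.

t=1  I1 issues→MUL
t=2  I1 reads | I2 issues→DIV
t=3  I2 reads
t=6  I1 exec-done
t=7  I1 writes R6
t=8  I3 issues→INT
t=9  I3 reads
t=10  I3 exec-done
t=11  I2 exec-done | I3 writes R6
t=12  I2 writes R2 | I4 issues→INT
t=13  I4 reads | I5 issues→ADD
t=14  I4 exec-done
t=15  I4 writes R0
t=16  I5 reads
t=18  I5 exec-done
t=19  I5 writes R1
t=20  I6 issues→INT
t=21  I6 reads
t=22  I6 exec-done
t=23  I6 writes R1

cycle = 21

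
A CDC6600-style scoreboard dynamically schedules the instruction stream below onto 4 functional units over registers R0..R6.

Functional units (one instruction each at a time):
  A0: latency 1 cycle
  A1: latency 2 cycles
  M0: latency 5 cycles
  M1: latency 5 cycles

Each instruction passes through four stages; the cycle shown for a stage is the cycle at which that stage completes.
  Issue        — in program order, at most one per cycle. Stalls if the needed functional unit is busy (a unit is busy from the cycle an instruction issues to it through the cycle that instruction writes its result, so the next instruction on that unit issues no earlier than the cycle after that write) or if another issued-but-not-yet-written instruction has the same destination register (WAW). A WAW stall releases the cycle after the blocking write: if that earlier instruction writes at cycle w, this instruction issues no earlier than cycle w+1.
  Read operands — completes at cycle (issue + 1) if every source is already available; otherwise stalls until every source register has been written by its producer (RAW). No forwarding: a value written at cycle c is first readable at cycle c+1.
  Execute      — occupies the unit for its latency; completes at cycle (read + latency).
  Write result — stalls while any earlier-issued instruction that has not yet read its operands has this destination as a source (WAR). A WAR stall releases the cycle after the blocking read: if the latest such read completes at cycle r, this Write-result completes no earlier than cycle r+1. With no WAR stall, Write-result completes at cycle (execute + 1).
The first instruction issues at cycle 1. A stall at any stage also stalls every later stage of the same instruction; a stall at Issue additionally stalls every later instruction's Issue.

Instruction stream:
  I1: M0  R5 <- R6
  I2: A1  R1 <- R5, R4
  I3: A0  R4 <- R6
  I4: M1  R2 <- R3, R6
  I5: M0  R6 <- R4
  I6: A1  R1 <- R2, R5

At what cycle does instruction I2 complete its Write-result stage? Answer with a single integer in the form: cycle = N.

[I1] 1/2/7/8
[I2] 2/9/11/12  (RAW R5: wait I1 write@8)
[I3] 3/4/5/10  (WAR R4: wait I2 read@9)
[I4] 4/5/10/11
[I5] 9/11/16/17  (struct: M0 busy until I1 writes@8; RAW R4: wait I3 write@10)
[I6] 13/14/16/17  (struct: A1 busy until I2 writes@12)

cycle = 12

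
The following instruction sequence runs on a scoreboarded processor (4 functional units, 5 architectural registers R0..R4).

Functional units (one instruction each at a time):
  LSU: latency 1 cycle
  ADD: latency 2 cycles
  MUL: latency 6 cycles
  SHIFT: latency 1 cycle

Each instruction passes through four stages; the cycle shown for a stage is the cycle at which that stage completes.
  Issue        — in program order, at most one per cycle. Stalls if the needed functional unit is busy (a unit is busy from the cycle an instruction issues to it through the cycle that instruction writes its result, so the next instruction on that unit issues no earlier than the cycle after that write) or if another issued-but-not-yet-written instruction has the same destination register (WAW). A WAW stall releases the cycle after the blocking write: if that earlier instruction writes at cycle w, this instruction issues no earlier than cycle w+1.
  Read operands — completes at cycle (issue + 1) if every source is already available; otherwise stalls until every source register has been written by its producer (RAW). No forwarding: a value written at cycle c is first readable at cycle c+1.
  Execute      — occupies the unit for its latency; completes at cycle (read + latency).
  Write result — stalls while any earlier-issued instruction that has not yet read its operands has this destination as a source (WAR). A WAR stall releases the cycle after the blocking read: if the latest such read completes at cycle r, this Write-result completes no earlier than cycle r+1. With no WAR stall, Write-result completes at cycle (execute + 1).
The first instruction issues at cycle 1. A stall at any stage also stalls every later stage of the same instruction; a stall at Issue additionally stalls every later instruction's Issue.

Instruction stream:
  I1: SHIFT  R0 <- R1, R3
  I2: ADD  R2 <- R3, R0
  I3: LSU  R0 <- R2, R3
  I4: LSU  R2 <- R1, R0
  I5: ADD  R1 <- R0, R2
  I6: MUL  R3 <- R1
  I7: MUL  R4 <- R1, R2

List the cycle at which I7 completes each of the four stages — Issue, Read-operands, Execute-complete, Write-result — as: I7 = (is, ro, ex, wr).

I7 = (28, 29, 35, 36)

I1 -> (1, 2, 3, 4)
I2 -> (2, 5, 7, 8)  // RAW R0: wait I1 write@4
I3 -> (5, 9, 10, 11)  // WAW R0: wait I1 write@4, RAW R2: wait I2 write@8
I4 -> (12, 13, 14, 15)  // struct: LSU busy until I3 writes@11
I5 -> (13, 16, 18, 19)  // RAW R2: wait I4 write@15
I6 -> (14, 20, 26, 27)  // RAW R1: wait I5 write@19
I7 -> (28, 29, 35, 36)  // struct: MUL busy until I6 writes@27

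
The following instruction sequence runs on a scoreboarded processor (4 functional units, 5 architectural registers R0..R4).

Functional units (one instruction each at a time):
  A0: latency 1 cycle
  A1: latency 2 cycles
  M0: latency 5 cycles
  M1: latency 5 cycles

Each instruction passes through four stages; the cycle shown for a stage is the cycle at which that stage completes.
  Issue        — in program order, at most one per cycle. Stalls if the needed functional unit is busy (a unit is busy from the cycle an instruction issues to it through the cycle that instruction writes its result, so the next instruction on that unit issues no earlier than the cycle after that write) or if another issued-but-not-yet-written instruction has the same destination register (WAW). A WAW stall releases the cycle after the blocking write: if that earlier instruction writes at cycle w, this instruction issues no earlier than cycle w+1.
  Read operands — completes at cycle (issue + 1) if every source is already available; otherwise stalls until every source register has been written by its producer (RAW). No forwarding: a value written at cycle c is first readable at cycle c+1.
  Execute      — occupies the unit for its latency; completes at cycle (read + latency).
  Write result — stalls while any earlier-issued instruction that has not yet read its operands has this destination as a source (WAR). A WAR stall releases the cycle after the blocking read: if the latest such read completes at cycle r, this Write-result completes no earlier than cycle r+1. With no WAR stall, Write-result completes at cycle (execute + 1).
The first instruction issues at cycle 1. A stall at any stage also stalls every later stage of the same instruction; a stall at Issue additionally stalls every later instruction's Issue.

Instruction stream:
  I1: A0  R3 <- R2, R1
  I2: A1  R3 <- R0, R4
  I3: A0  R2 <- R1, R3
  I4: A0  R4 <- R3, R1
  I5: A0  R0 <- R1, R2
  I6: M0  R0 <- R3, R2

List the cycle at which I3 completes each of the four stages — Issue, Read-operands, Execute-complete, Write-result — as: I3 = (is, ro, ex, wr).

I1  is:1  ro:2  ex:3  wr:4
I2  is:5  ro:6  ex:8  wr:9  — WAW R3: wait I1 write@4
I3  is:6  ro:10  ex:11  wr:12  — RAW R3: wait I2 write@9
I4  is:13  ro:14  ex:15  wr:16  — struct: A0 busy until I3 writes@12
I5  is:17  ro:18  ex:19  wr:20  — struct: A0 busy until I4 writes@16
I6  is:21  ro:22  ex:27  wr:28  — WAW R0: wait I5 write@20

I3 = (6, 10, 11, 12)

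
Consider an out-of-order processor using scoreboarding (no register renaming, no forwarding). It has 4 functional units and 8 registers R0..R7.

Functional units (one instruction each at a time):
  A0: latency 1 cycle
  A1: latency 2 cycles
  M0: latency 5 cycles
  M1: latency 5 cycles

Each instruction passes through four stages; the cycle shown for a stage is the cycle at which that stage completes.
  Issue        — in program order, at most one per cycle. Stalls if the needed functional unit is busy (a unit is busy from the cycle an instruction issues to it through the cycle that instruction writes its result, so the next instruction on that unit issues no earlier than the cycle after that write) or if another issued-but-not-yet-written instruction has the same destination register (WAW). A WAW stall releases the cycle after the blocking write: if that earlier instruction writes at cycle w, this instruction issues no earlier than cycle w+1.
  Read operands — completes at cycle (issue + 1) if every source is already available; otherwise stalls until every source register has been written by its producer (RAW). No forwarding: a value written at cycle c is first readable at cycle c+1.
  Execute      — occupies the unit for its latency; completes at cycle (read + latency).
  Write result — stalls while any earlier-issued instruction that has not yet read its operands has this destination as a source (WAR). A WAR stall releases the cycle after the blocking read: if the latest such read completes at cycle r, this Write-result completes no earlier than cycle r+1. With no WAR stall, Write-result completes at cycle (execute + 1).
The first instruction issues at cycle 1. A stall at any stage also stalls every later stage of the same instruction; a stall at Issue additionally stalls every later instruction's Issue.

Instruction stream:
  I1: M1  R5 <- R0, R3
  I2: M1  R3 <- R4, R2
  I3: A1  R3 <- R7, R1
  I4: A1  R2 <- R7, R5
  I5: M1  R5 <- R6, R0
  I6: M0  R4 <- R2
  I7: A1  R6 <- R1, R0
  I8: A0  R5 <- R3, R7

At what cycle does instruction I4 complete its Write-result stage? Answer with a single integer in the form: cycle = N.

c1: issue I1 (M1)
c2: I1 read-ops
c7: I1 finished on M1
c8: I1→R5
c9: issue I2 (M1)
c10: I2 read-ops
c15: I2 finished on M1
c16: I2→R3
c17: issue I3 (A1)
c18: I3 read-ops
c20: I3 finished on A1
c21: I3→R3
c22: issue I4 (A1)
c23: I4 read-ops, issue I5 (M1)
c24: I5 read-ops, issue I6 (M0)
c25: I4 finished on A1
c26: I4→R2
c27: I6 read-ops, issue I7 (A1)
c28: I7 read-ops
c29: I5 finished on M1
c30: I5→R5, I7 finished on A1
c31: I7→R6, issue I8 (A0)
c32: I6 finished on M0, I8 read-ops
c33: I6→R4, I8 finished on A0
c34: I8→R5

cycle = 26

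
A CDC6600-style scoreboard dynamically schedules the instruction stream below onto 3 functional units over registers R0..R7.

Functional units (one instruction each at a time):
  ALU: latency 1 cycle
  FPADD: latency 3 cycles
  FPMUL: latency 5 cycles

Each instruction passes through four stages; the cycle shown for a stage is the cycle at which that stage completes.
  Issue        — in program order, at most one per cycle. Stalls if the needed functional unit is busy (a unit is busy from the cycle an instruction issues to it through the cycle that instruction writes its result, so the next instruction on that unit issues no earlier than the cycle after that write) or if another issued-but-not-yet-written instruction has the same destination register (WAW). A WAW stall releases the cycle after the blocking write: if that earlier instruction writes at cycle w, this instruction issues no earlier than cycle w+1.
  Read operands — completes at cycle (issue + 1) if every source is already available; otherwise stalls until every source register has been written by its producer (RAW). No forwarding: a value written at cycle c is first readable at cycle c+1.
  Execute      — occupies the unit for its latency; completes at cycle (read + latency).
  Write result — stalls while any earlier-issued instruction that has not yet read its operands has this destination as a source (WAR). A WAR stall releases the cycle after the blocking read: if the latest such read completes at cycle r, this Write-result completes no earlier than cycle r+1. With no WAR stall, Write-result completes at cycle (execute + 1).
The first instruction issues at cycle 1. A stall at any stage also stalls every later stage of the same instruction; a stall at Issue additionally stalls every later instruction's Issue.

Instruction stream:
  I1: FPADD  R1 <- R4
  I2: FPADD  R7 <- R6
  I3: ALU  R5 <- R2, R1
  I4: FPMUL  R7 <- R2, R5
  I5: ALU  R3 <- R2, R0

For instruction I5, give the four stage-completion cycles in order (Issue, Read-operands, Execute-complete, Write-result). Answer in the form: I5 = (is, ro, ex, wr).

I5 = (14, 15, 16, 17)

I1  is:1  ro:2  ex:5  wr:6
I2  is:7  ro:8  ex:11  wr:12  — struct: FPADD busy until I1 writes@6
I3  is:8  ro:9  ex:10  wr:11
I4  is:13  ro:14  ex:19  wr:20  — WAW R7: wait I2 write@12
I5  is:14  ro:15  ex:16  wr:17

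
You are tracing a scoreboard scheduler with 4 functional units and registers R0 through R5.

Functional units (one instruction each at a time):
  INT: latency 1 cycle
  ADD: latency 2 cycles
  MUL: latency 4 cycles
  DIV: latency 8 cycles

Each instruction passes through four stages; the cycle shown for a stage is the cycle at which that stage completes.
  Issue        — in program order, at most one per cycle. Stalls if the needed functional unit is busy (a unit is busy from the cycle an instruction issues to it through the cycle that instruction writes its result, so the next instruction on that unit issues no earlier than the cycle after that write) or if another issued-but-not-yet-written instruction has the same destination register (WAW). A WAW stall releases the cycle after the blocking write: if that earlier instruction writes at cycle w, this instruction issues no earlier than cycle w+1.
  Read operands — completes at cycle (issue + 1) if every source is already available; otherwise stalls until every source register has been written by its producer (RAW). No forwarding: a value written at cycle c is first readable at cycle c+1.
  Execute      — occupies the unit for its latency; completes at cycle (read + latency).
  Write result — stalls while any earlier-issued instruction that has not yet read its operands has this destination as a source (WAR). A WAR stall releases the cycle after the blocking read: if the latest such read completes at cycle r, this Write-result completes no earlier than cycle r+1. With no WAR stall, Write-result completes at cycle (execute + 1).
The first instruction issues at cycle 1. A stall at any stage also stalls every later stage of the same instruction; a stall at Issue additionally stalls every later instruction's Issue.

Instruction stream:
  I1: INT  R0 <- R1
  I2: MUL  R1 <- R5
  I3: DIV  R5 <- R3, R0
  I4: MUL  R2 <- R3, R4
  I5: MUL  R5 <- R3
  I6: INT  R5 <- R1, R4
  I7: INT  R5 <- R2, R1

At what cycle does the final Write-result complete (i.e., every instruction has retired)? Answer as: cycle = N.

cycle = 30

cycle 1: I1→INT
cycle 2: I1 RO; I2→MUL
cycle 3: I1 EX; I2 RO; I3→DIV
cycle 4: I1 WR R0
cycle 5: I3 RO
cycle 7: I2 EX
cycle 8: I2 WR R1
cycle 9: I4→MUL
cycle 10: I4 RO
cycle 13: I3 EX
cycle 14: I3 WR R5; I4 EX
cycle 15: I4 WR R2
cycle 16: I5→MUL
cycle 17: I5 RO
cycle 21: I5 EX
cycle 22: I5 WR R5
cycle 23: I6→INT
cycle 24: I6 RO
cycle 25: I6 EX
cycle 26: I6 WR R5
cycle 27: I7→INT
cycle 28: I7 RO
cycle 29: I7 EX
cycle 30: I7 WR R5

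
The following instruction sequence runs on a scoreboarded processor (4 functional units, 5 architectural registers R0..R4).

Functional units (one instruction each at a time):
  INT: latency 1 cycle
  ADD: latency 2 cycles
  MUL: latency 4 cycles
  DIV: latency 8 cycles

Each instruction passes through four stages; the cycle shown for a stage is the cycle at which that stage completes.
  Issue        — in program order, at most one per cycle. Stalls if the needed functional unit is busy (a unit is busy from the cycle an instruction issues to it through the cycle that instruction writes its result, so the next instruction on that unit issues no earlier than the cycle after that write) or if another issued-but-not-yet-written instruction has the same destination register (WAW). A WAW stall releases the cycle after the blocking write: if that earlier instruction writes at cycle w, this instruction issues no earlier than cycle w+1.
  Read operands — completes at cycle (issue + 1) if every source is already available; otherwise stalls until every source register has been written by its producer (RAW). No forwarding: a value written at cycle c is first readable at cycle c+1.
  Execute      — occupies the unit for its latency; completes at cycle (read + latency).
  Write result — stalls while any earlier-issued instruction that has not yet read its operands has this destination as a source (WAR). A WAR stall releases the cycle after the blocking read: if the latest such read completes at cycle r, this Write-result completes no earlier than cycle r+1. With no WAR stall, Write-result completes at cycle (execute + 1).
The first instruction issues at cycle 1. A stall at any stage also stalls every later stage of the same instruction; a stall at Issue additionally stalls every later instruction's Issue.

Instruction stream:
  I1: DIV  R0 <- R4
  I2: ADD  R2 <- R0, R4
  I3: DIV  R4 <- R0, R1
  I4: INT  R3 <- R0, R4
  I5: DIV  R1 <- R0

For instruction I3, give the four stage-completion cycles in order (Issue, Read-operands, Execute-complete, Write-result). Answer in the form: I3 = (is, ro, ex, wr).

[1] I1→DIV
[2] I1 RO, I2→ADD
[10] I1 EX
[11] I1 WR R0
[12] I2 RO, I3→DIV
[13] I3 RO, I4→INT
[14] I2 EX
[15] I2 WR R2
[21] I3 EX
[22] I3 WR R4
[23] I4 RO, I5→DIV
[24] I4 EX, I5 RO
[25] I4 WR R3
[32] I5 EX
[33] I5 WR R1

I3 = (12, 13, 21, 22)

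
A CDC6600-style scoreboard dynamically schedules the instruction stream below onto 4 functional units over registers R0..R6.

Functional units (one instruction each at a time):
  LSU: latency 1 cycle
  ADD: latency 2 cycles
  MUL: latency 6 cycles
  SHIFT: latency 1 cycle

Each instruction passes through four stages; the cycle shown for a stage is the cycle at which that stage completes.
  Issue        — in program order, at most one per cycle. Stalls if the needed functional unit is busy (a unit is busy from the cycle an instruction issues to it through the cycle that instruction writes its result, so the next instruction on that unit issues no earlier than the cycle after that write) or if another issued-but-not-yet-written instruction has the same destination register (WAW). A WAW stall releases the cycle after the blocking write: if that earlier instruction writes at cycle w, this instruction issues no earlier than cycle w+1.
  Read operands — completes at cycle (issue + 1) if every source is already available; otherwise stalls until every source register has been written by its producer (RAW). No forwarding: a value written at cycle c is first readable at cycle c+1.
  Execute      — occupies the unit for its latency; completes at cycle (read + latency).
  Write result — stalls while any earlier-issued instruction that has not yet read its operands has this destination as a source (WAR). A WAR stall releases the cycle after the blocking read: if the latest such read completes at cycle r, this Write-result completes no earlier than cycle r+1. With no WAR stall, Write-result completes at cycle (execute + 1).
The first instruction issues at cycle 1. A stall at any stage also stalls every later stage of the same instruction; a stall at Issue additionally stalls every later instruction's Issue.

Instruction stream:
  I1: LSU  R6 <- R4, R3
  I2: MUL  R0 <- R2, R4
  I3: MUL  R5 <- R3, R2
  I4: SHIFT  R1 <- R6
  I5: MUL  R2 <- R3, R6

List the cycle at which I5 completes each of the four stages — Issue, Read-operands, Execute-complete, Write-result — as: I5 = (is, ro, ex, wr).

c1: I1→LSU
c2: I1 RO · I2→MUL
c3: I1 EX · I2 RO
c4: I1 WR R6
c9: I2 EX
c10: I2 WR R0
c11: I3→MUL
c12: I3 RO · I4→SHIFT
c13: I4 RO
c14: I4 EX
c15: I4 WR R1
c18: I3 EX
c19: I3 WR R5
c20: I5→MUL
c21: I5 RO
c27: I5 EX
c28: I5 WR R2

I5 = (20, 21, 27, 28)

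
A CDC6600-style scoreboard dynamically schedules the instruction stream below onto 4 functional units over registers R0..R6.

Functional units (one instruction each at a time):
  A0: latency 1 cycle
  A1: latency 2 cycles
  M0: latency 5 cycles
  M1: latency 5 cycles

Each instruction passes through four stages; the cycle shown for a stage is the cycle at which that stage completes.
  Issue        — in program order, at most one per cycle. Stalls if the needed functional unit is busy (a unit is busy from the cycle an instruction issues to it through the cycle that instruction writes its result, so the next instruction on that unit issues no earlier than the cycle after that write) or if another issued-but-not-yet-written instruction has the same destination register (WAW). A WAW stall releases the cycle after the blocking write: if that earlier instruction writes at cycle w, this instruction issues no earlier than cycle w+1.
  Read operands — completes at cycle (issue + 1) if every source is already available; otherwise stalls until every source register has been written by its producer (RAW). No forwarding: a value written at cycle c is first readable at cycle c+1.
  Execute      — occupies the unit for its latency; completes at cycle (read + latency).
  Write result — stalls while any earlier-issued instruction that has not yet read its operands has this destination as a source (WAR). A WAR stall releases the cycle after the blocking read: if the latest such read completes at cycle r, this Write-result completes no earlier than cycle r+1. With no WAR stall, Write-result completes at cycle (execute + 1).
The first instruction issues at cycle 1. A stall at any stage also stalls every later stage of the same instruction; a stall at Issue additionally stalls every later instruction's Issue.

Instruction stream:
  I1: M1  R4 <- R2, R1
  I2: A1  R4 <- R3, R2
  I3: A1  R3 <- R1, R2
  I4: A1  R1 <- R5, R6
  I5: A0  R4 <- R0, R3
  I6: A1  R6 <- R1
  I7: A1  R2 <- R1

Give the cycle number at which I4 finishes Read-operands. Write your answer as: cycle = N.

cycle = 20

1) issue 1, read 2, done 7, write 8
2) issue 9, read 10, done 12, write 13  <WAW R4: wait I1 write@8>
3) issue 14, read 15, done 17, write 18  <struct: A1 busy until I2 writes@13>
4) issue 19, read 20, done 22, write 23  <struct: A1 busy until I3 writes@18>
5) issue 20, read 21, done 22, write 23
6) issue 24, read 25, done 27, write 28  <struct: A1 busy until I4 writes@23>
7) issue 29, read 30, done 32, write 33  <struct: A1 busy until I6 writes@28>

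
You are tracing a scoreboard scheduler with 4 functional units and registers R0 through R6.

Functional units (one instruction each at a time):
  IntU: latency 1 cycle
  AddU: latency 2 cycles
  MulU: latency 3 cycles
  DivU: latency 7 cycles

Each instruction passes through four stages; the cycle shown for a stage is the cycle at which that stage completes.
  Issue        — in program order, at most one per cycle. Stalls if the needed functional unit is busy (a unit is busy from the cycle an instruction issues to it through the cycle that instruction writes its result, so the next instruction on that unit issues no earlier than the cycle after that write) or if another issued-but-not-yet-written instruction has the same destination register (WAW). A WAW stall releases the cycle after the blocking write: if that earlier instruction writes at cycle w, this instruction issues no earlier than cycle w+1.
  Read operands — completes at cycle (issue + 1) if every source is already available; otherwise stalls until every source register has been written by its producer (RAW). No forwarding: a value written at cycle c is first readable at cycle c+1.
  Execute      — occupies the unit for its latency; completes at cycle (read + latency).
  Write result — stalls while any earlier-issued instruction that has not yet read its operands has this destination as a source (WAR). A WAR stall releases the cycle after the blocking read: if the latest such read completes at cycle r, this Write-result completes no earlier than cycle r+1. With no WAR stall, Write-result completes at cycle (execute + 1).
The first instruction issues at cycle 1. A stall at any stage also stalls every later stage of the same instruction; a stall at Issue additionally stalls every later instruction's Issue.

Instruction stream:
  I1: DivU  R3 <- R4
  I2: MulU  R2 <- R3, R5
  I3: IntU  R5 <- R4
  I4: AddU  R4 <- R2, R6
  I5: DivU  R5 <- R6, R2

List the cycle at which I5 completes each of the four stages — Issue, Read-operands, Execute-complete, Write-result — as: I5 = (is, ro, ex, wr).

I5 = (13, 16, 23, 24)

[I1] 1/2/9/10
[I2] 2/11/14/15  (RAW R3: wait I1 write@10)
[I3] 3/4/5/12  (WAR R5: wait I2 read@11)
[I4] 4/16/18/19  (RAW R2: wait I2 write@15)
[I5] 13/16/23/24  (WAW R5: wait I3 write@12; RAW R2: wait I2 write@15)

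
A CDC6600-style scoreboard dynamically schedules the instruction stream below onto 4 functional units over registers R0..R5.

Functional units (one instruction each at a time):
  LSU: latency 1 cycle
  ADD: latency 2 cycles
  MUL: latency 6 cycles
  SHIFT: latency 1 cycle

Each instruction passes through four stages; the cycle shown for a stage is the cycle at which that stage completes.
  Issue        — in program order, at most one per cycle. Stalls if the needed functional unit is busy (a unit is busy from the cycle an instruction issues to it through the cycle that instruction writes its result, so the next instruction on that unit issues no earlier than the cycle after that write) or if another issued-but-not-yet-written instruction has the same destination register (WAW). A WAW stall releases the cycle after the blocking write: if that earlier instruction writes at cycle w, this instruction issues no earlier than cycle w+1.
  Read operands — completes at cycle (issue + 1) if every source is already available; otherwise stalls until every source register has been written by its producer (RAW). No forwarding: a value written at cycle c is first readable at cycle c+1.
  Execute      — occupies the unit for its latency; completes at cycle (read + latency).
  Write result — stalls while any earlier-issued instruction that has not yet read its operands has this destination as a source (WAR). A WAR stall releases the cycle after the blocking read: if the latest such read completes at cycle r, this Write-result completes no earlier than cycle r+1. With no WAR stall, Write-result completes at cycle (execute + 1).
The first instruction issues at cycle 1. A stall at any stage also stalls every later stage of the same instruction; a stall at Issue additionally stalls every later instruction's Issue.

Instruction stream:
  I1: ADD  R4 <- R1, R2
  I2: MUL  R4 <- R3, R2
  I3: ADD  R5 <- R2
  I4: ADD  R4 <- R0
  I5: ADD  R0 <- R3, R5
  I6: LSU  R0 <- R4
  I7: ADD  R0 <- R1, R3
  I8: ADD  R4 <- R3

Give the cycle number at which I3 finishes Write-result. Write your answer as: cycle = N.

cycle = 11

I1: IS=1 RO=2 EX=4 WR=5
I2: IS=6 RO=7 EX=13 WR=14  [WAW R4: wait I1 write@5]
I3: IS=7 RO=8 EX=10 WR=11
I4: IS=15 RO=16 EX=18 WR=19  [WAW R4: wait I2 write@14]
I5: IS=20 RO=21 EX=23 WR=24  [struct: ADD busy until I4 writes@19]
I6: IS=25 RO=26 EX=27 WR=28  [WAW R0: wait I5 write@24]
I7: IS=29 RO=30 EX=32 WR=33  [WAW R0: wait I6 write@28]
I8: IS=34 RO=35 EX=37 WR=38  [struct: ADD busy until I7 writes@33]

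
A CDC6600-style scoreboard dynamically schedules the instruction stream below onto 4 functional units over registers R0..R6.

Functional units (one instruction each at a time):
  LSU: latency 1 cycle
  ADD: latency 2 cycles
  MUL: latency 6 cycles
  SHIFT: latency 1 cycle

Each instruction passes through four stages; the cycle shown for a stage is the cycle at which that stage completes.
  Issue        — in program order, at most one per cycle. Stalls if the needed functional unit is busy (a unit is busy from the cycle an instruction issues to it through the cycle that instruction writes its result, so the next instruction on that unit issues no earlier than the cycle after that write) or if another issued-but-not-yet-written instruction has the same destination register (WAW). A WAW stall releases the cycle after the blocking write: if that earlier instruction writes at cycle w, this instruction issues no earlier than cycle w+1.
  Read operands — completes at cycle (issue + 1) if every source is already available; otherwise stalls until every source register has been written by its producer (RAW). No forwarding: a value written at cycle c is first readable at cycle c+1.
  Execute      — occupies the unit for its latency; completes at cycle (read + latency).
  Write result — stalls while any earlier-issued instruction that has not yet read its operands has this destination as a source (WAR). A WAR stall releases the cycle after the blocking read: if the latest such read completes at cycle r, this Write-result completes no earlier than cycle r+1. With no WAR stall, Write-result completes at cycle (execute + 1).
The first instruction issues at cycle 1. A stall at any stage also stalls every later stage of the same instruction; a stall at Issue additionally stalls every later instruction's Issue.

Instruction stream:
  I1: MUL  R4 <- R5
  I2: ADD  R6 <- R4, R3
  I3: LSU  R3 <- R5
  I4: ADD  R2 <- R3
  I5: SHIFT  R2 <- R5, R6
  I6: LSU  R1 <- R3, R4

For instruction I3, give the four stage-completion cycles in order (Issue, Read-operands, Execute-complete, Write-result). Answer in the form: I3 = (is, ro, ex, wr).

I1 -> (1, 2, 8, 9)
I2 -> (2, 10, 12, 13)  // RAW R4: wait I1 write@9
I3 -> (3, 4, 5, 11)  // WAR R3: wait I2 read@10
I4 -> (14, 15, 17, 18)  // struct: ADD busy until I2 writes@13
I5 -> (19, 20, 21, 22)  // WAW R2: wait I4 write@18
I6 -> (20, 21, 22, 23)

I3 = (3, 4, 5, 11)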